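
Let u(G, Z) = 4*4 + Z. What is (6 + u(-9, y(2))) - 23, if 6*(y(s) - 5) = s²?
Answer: 14/3 ≈ 4.6667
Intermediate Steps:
y(s) = 5 + s²/6
u(G, Z) = 16 + Z
(6 + u(-9, y(2))) - 23 = (6 + (16 + (5 + (⅙)*2²))) - 23 = (6 + (16 + (5 + (⅙)*4))) - 23 = (6 + (16 + (5 + ⅔))) - 23 = (6 + (16 + 17/3)) - 23 = (6 + 65/3) - 23 = 83/3 - 23 = 14/3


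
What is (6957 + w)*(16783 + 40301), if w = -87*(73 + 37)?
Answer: -149160492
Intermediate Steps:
w = -9570 (w = -87*110 = -9570)
(6957 + w)*(16783 + 40301) = (6957 - 9570)*(16783 + 40301) = -2613*57084 = -149160492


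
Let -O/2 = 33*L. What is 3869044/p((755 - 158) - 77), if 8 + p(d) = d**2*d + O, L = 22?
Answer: 967261/35151635 ≈ 0.027517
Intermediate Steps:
O = -1452 (O = -66*22 = -2*726 = -1452)
p(d) = -1460 + d**3 (p(d) = -8 + (d**2*d - 1452) = -8 + (d**3 - 1452) = -8 + (-1452 + d**3) = -1460 + d**3)
3869044/p((755 - 158) - 77) = 3869044/(-1460 + ((755 - 158) - 77)**3) = 3869044/(-1460 + (597 - 77)**3) = 3869044/(-1460 + 520**3) = 3869044/(-1460 + 140608000) = 3869044/140606540 = 3869044*(1/140606540) = 967261/35151635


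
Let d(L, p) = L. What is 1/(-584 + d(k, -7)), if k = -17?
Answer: -1/601 ≈ -0.0016639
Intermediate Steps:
1/(-584 + d(k, -7)) = 1/(-584 - 17) = 1/(-601) = -1/601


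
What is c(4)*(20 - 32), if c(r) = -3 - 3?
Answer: 72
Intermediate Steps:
c(r) = -6
c(4)*(20 - 32) = -6*(20 - 32) = -6*(-12) = 72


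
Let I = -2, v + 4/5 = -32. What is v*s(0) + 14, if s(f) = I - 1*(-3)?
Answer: -94/5 ≈ -18.800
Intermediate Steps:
v = -164/5 (v = -⅘ - 32 = -164/5 ≈ -32.800)
s(f) = 1 (s(f) = -2 - 1*(-3) = -2 + 3 = 1)
v*s(0) + 14 = -164/5*1 + 14 = -164/5 + 14 = -94/5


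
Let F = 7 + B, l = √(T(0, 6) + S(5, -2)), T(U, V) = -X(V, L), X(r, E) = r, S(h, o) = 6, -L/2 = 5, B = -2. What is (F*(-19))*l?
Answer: 0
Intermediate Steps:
L = -10 (L = -2*5 = -10)
T(U, V) = -V
l = 0 (l = √(-1*6 + 6) = √(-6 + 6) = √0 = 0)
F = 5 (F = 7 - 2 = 5)
(F*(-19))*l = (5*(-19))*0 = -95*0 = 0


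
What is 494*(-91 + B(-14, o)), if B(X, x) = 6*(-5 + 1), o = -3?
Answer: -56810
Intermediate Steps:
B(X, x) = -24 (B(X, x) = 6*(-4) = -24)
494*(-91 + B(-14, o)) = 494*(-91 - 24) = 494*(-115) = -56810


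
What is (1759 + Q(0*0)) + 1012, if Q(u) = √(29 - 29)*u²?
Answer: 2771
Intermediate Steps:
Q(u) = 0 (Q(u) = √0*u² = 0*u² = 0)
(1759 + Q(0*0)) + 1012 = (1759 + 0) + 1012 = 1759 + 1012 = 2771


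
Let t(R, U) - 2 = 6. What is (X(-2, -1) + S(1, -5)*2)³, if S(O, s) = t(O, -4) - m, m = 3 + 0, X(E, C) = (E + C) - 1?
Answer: 216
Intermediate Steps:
t(R, U) = 8 (t(R, U) = 2 + 6 = 8)
X(E, C) = -1 + C + E (X(E, C) = (C + E) - 1 = -1 + C + E)
m = 3
S(O, s) = 5 (S(O, s) = 8 - 1*3 = 8 - 3 = 5)
(X(-2, -1) + S(1, -5)*2)³ = ((-1 - 1 - 2) + 5*2)³ = (-4 + 10)³ = 6³ = 216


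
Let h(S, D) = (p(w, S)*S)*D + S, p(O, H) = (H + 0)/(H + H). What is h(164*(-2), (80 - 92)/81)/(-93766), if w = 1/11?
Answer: 4100/1265841 ≈ 0.0032390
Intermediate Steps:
w = 1/11 ≈ 0.090909
p(O, H) = ½ (p(O, H) = H/((2*H)) = H*(1/(2*H)) = ½)
h(S, D) = S + D*S/2 (h(S, D) = (S/2)*D + S = D*S/2 + S = S + D*S/2)
h(164*(-2), (80 - 92)/81)/(-93766) = ((164*(-2))*(2 + (80 - 92)/81)/2)/(-93766) = ((½)*(-328)*(2 - 12*1/81))*(-1/93766) = ((½)*(-328)*(2 - 4/27))*(-1/93766) = ((½)*(-328)*(50/27))*(-1/93766) = -8200/27*(-1/93766) = 4100/1265841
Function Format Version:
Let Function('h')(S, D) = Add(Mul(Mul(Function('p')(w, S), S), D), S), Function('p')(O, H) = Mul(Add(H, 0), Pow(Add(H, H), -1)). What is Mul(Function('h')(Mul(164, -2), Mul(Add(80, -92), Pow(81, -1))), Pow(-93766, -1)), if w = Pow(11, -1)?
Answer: Rational(4100, 1265841) ≈ 0.0032390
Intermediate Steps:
w = Rational(1, 11) ≈ 0.090909
Function('p')(O, H) = Rational(1, 2) (Function('p')(O, H) = Mul(H, Pow(Mul(2, H), -1)) = Mul(H, Mul(Rational(1, 2), Pow(H, -1))) = Rational(1, 2))
Function('h')(S, D) = Add(S, Mul(Rational(1, 2), D, S)) (Function('h')(S, D) = Add(Mul(Mul(Rational(1, 2), S), D), S) = Add(Mul(Rational(1, 2), D, S), S) = Add(S, Mul(Rational(1, 2), D, S)))
Mul(Function('h')(Mul(164, -2), Mul(Add(80, -92), Pow(81, -1))), Pow(-93766, -1)) = Mul(Mul(Rational(1, 2), Mul(164, -2), Add(2, Mul(Add(80, -92), Pow(81, -1)))), Pow(-93766, -1)) = Mul(Mul(Rational(1, 2), -328, Add(2, Mul(-12, Rational(1, 81)))), Rational(-1, 93766)) = Mul(Mul(Rational(1, 2), -328, Add(2, Rational(-4, 27))), Rational(-1, 93766)) = Mul(Mul(Rational(1, 2), -328, Rational(50, 27)), Rational(-1, 93766)) = Mul(Rational(-8200, 27), Rational(-1, 93766)) = Rational(4100, 1265841)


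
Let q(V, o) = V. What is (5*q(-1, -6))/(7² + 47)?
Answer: -5/96 ≈ -0.052083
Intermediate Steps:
(5*q(-1, -6))/(7² + 47) = (5*(-1))/(7² + 47) = -5/(49 + 47) = -5/96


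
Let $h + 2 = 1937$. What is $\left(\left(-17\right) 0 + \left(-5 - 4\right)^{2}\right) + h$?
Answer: $2016$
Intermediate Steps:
$h = 1935$ ($h = -2 + 1937 = 1935$)
$\left(\left(-17\right) 0 + \left(-5 - 4\right)^{2}\right) + h = \left(\left(-17\right) 0 + \left(-5 - 4\right)^{2}\right) + 1935 = \left(0 + \left(-9\right)^{2}\right) + 1935 = \left(0 + 81\right) + 1935 = 81 + 1935 = 2016$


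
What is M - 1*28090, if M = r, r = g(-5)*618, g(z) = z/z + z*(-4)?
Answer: -15112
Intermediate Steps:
g(z) = 1 - 4*z
r = 12978 (r = (1 - 4*(-5))*618 = (1 + 20)*618 = 21*618 = 12978)
M = 12978
M - 1*28090 = 12978 - 1*28090 = 12978 - 28090 = -15112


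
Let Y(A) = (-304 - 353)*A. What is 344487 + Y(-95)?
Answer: 406902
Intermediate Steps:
Y(A) = -657*A
344487 + Y(-95) = 344487 - 657*(-95) = 344487 + 62415 = 406902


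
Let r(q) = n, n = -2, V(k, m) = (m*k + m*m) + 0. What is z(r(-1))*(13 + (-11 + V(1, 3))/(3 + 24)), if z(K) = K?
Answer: -704/27 ≈ -26.074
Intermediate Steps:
V(k, m) = m**2 + k*m (V(k, m) = (k*m + m**2) + 0 = (m**2 + k*m) + 0 = m**2 + k*m)
r(q) = -2
z(r(-1))*(13 + (-11 + V(1, 3))/(3 + 24)) = -2*(13 + (-11 + 3*(1 + 3))/(3 + 24)) = -2*(13 + (-11 + 3*4)/27) = -2*(13 + (-11 + 12)*(1/27)) = -2*(13 + 1*(1/27)) = -2*(13 + 1/27) = -2*352/27 = -704/27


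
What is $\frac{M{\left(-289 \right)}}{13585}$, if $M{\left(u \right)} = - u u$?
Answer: $- \frac{83521}{13585} \approx -6.148$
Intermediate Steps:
$M{\left(u \right)} = - u^{2}$
$\frac{M{\left(-289 \right)}}{13585} = \frac{\left(-1\right) \left(-289\right)^{2}}{13585} = \left(-1\right) 83521 \cdot \frac{1}{13585} = \left(-83521\right) \frac{1}{13585} = - \frac{83521}{13585}$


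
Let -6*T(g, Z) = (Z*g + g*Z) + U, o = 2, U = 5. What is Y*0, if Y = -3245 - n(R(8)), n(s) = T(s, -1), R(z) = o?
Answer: 0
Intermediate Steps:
R(z) = 2
T(g, Z) = -⅚ - Z*g/3 (T(g, Z) = -((Z*g + g*Z) + 5)/6 = -((Z*g + Z*g) + 5)/6 = -(2*Z*g + 5)/6 = -(5 + 2*Z*g)/6 = -⅚ - Z*g/3)
n(s) = -⅚ + s/3 (n(s) = -⅚ - ⅓*(-1)*s = -⅚ + s/3)
Y = -19469/6 (Y = -3245 - (-⅚ + (⅓)*2) = -3245 - (-⅚ + ⅔) = -3245 - 1*(-⅙) = -3245 + ⅙ = -19469/6 ≈ -3244.8)
Y*0 = -19469/6*0 = 0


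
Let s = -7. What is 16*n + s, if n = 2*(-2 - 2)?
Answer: -135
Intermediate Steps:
n = -8 (n = 2*(-4) = -8)
16*n + s = 16*(-8) - 7 = -128 - 7 = -135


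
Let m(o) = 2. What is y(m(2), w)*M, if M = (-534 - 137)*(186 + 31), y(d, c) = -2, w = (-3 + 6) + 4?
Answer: 291214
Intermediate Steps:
w = 7 (w = 3 + 4 = 7)
M = -145607 (M = -671*217 = -145607)
y(m(2), w)*M = -2*(-145607) = 291214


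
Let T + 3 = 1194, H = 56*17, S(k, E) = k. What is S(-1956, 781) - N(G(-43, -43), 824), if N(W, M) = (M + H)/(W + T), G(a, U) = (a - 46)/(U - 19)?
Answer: -144719148/73931 ≈ -1957.5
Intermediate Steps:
H = 952
G(a, U) = (-46 + a)/(-19 + U)
T = 1191 (T = -3 + 1194 = 1191)
N(W, M) = (952 + M)/(1191 + W) (N(W, M) = (M + 952)/(W + 1191) = (952 + M)/(1191 + W))
S(-1956, 781) - N(G(-43, -43), 824) = -1956 - (952 + 824)/(1191 + (-46 - 43)/(-19 - 43)) = -1956 - 1776/(1191 - 89/(-62)) = -1956 - 1776/(1191 - 1/62*(-89)) = -1956 - 1776/(1191 + 89/62) = -1956 - 1776/73931/62 = -1956 - 62*1776/73931 = -1956 - 1*110112/73931 = -1956 - 110112/73931 = -144719148/73931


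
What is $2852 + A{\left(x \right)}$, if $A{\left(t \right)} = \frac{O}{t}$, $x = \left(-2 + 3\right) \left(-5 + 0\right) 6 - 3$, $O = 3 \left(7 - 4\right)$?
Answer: $\frac{31369}{11} \approx 2851.7$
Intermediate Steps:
$O = 9$ ($O = 3 \cdot 3 = 9$)
$x = -33$ ($x = 1 \left(-5\right) 6 - 3 = \left(-5\right) 6 - 3 = -30 - 3 = -33$)
$A{\left(t \right)} = \frac{9}{t}$
$2852 + A{\left(x \right)} = 2852 + \frac{9}{-33} = 2852 + 9 \left(- \frac{1}{33}\right) = 2852 - \frac{3}{11} = \frac{31369}{11}$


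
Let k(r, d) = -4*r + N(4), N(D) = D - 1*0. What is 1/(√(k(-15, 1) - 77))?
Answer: -I*√13/13 ≈ -0.27735*I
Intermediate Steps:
N(D) = D (N(D) = D + 0 = D)
k(r, d) = 4 - 4*r (k(r, d) = -4*r + 4 = 4 - 4*r)
1/(√(k(-15, 1) - 77)) = 1/(√((4 - 4*(-15)) - 77)) = 1/(√((4 + 60) - 77)) = 1/(√(64 - 77)) = 1/(√(-13)) = 1/(I*√13) = -I*√13/13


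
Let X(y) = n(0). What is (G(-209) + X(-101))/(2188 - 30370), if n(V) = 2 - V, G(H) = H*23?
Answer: 4805/28182 ≈ 0.17050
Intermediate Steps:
G(H) = 23*H
X(y) = 2 (X(y) = 2 - 1*0 = 2 + 0 = 2)
(G(-209) + X(-101))/(2188 - 30370) = (23*(-209) + 2)/(2188 - 30370) = (-4807 + 2)/(-28182) = -4805*(-1/28182) = 4805/28182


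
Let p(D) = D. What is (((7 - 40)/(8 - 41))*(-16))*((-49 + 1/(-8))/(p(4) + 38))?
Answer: 131/7 ≈ 18.714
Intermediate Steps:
(((7 - 40)/(8 - 41))*(-16))*((-49 + 1/(-8))/(p(4) + 38)) = (((7 - 40)/(8 - 41))*(-16))*((-49 + 1/(-8))/(4 + 38)) = (-33/(-33)*(-16))*((-49 - ⅛)/42) = (-33*(-1/33)*(-16))*(-393/8*1/42) = (1*(-16))*(-131/112) = -16*(-131/112) = 131/7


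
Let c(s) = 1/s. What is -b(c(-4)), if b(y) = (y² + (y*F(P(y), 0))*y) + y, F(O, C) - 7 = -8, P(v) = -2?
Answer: ¼ ≈ 0.25000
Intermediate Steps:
F(O, C) = -1 (F(O, C) = 7 - 8 = -1)
b(y) = y (b(y) = (y² + (y*(-1))*y) + y = (y² + (-y)*y) + y = (y² - y²) + y = 0 + y = y)
-b(c(-4)) = -1/(-4) = -1*(-¼) = ¼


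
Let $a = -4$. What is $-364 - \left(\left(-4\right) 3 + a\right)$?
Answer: $-348$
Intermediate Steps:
$-364 - \left(\left(-4\right) 3 + a\right) = -364 - \left(\left(-4\right) 3 - 4\right) = -364 - \left(-12 - 4\right) = -364 - -16 = -364 + 16 = -348$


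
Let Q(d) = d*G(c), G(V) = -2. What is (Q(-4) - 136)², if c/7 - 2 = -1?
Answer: 16384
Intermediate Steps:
c = 7 (c = 14 + 7*(-1) = 14 - 7 = 7)
Q(d) = -2*d (Q(d) = d*(-2) = -2*d)
(Q(-4) - 136)² = (-2*(-4) - 136)² = (8 - 136)² = (-128)² = 16384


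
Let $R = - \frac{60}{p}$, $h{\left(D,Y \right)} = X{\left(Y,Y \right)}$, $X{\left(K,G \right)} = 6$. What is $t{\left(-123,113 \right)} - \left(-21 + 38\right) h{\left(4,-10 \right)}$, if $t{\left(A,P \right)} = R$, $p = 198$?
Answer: $- \frac{3376}{33} \approx -102.3$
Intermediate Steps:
$h{\left(D,Y \right)} = 6$
$R = - \frac{10}{33}$ ($R = - \frac{60}{198} = \left(-60\right) \frac{1}{198} = - \frac{10}{33} \approx -0.30303$)
$t{\left(A,P \right)} = - \frac{10}{33}$
$t{\left(-123,113 \right)} - \left(-21 + 38\right) h{\left(4,-10 \right)} = - \frac{10}{33} - \left(-21 + 38\right) 6 = - \frac{10}{33} - 17 \cdot 6 = - \frac{10}{33} - 102 = - \frac{3376}{33}$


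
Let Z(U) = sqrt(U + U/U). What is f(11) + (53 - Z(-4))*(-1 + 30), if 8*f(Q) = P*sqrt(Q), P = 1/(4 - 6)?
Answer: 1537 - sqrt(11)/16 - 29*I*sqrt(3) ≈ 1536.8 - 50.229*I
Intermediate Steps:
P = -1/2 (P = 1/(-2) = -1/2 ≈ -0.50000)
Z(U) = sqrt(1 + U) (Z(U) = sqrt(U + 1) = sqrt(1 + U))
f(Q) = -sqrt(Q)/16 (f(Q) = (-sqrt(Q)/2)/8 = -sqrt(Q)/16)
f(11) + (53 - Z(-4))*(-1 + 30) = -sqrt(11)/16 + (53 - sqrt(1 - 4))*(-1 + 30) = -sqrt(11)/16 + (53 - sqrt(-3))*29 = -sqrt(11)/16 + (53 - I*sqrt(3))*29 = -sqrt(11)/16 + (1537 - 29*I*sqrt(3)) = 1537 - sqrt(11)/16 - 29*I*sqrt(3)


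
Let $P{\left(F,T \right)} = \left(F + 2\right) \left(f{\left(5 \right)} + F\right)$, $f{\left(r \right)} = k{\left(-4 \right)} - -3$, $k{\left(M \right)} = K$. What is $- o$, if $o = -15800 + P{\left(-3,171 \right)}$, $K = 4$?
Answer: $15804$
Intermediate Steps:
$k{\left(M \right)} = 4$
$f{\left(r \right)} = 7$ ($f{\left(r \right)} = 4 - -3 = 4 + 3 = 7$)
$P{\left(F,T \right)} = \left(2 + F\right) \left(7 + F\right)$ ($P{\left(F,T \right)} = \left(F + 2\right) \left(7 + F\right) = \left(2 + F\right) \left(7 + F\right)$)
$o = -15804$ ($o = -15800 + \left(14 + \left(-3\right)^{2} + 9 \left(-3\right)\right) = -15800 + \left(14 + 9 - 27\right) = -15800 - 4 = -15804$)
$- o = \left(-1\right) \left(-15804\right) = 15804$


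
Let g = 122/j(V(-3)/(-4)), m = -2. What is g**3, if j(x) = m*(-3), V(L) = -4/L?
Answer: 226981/27 ≈ 8406.7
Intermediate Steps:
j(x) = 6 (j(x) = -2*(-3) = 6)
g = 61/3 (g = 122/6 = 122*(1/6) = 61/3 ≈ 20.333)
g**3 = (61/3)**3 = 226981/27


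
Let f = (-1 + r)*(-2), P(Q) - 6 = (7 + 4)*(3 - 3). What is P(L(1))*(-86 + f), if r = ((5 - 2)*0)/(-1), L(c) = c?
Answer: -504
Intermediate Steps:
r = 0 (r = (3*0)*(-1) = 0*(-1) = 0)
P(Q) = 6 (P(Q) = 6 + (7 + 4)*(3 - 3) = 6 + 11*0 = 6 + 0 = 6)
f = 2 (f = (-1 + 0)*(-2) = -1*(-2) = 2)
P(L(1))*(-86 + f) = 6*(-86 + 2) = 6*(-84) = -504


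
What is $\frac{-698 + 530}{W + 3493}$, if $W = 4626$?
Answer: $- \frac{168}{8119} \approx -0.020692$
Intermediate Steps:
$\frac{-698 + 530}{W + 3493} = \frac{-698 + 530}{4626 + 3493} = - \frac{168}{8119}$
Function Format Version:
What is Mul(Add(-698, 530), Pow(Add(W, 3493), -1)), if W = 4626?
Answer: Rational(-168, 8119) ≈ -0.020692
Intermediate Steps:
Mul(Add(-698, 530), Pow(Add(W, 3493), -1)) = Mul(Add(-698, 530), Pow(Add(4626, 3493), -1)) = Mul(-168, Pow(8119, -1)) = Mul(-168, Rational(1, 8119)) = Rational(-168, 8119)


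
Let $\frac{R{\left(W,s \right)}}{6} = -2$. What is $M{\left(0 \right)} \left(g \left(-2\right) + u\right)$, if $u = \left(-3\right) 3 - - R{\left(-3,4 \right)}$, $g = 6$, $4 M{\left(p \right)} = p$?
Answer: $0$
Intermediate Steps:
$M{\left(p \right)} = \frac{p}{4}$
$R{\left(W,s \right)} = -12$ ($R{\left(W,s \right)} = 6 \left(-2\right) = -12$)
$u = -21$ ($u = \left(-3\right) 3 - \left(12 + 0 \left(-5\right)\right) = -9 - 12 = -21$)
$M{\left(0 \right)} \left(g \left(-2\right) + u\right) = \frac{1}{4} \cdot 0 \left(6 \left(-2\right) - 21\right) = 0 \left(-12 - 21\right) = 0 \left(-33\right) = 0$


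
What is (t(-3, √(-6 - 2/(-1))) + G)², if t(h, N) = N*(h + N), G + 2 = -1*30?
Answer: 1260 + 432*I ≈ 1260.0 + 432.0*I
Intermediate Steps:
G = -32 (G = -2 - 1*30 = -2 - 30 = -32)
t(h, N) = N*(N + h)
(t(-3, √(-6 - 2/(-1))) + G)² = (√(-6 - 2/(-1))*(√(-6 - 2/(-1)) - 3) - 32)² = (√(-6 - 2*(-1))*(√(-6 - 2*(-1)) - 3) - 32)² = (√(-6 + 2)*(√(-6 + 2) - 3) - 32)² = (√(-4)*(√(-4) - 3) - 32)² = ((2*I)*(2*I - 3) - 32)² = ((2*I)*(-3 + 2*I) - 32)² = (2*I*(-3 + 2*I) - 32)² = (-32 + 2*I*(-3 + 2*I))²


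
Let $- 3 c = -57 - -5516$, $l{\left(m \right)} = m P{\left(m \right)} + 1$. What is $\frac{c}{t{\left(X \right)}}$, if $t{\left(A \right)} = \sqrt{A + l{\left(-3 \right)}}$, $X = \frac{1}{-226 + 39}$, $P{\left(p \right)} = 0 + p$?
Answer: $- \frac{5459 \sqrt{349503}}{5607} \approx -575.58$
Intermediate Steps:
$P{\left(p \right)} = p$
$l{\left(m \right)} = 1 + m^{2}$ ($l{\left(m \right)} = m m + 1 = m^{2} + 1 = 1 + m^{2}$)
$X = - \frac{1}{187}$ ($X = \frac{1}{-187} = - \frac{1}{187} \approx -0.0053476$)
$t{\left(A \right)} = \sqrt{10 + A}$ ($t{\left(A \right)} = \sqrt{A + \left(1 + \left(-3\right)^{2}\right)} = \sqrt{A + \left(1 + 9\right)} = \sqrt{A + 10} = \sqrt{10 + A}$)
$c = - \frac{5459}{3}$ ($c = - \frac{-57 - -5516}{3} = - \frac{-57 + 5516}{3} = \left(- \frac{1}{3}\right) 5459 = - \frac{5459}{3} \approx -1819.7$)
$\frac{c}{t{\left(X \right)}} = - \frac{5459}{3 \sqrt{10 - \frac{1}{187}}} = - \frac{5459}{3 \sqrt{\frac{1869}{187}}} = - \frac{5459}{3 \frac{\sqrt{349503}}{187}} = - \frac{5459 \frac{\sqrt{349503}}{1869}}{3} = - \frac{5459 \sqrt{349503}}{5607}$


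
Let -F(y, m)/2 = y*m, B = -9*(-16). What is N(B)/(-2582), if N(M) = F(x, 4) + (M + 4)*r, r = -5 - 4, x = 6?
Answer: 690/1291 ≈ 0.53447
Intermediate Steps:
B = 144
r = -9
F(y, m) = -2*m*y (F(y, m) = -2*y*m = -2*m*y)
N(M) = -84 - 9*M (N(M) = -2*4*6 + (M + 4)*(-9) = -48 + (4 + M)*(-9) = -48 + (-36 - 9*M) = -84 - 9*M)
N(B)/(-2582) = (-84 - 9*144)/(-2582) = (-84 - 1296)*(-1/2582) = -1380*(-1/2582) = 690/1291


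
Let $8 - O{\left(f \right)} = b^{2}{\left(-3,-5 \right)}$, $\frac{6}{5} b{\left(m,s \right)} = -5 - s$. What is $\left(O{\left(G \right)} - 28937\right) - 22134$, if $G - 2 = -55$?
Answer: $-51063$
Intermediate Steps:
$G = -53$ ($G = 2 - 55 = -53$)
$b{\left(m,s \right)} = - \frac{25}{6} - \frac{5 s}{6}$ ($b{\left(m,s \right)} = \frac{5 \left(-5 - s\right)}{6} = - \frac{25}{6} - \frac{5 s}{6}$)
$O{\left(f \right)} = 8$ ($O{\left(f \right)} = 8 - \left(- \frac{25}{6} - - \frac{25}{6}\right)^{2} = 8 - \left(- \frac{25}{6} + \frac{25}{6}\right)^{2} = 8 - 0^{2} = 8 - 0 = 8 + 0 = 8$)
$\left(O{\left(G \right)} - 28937\right) - 22134 = \left(8 - 28937\right) - 22134 = -28929 - 22134 = -51063$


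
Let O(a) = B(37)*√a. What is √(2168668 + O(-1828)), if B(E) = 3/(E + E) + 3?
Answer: √(2968906492 + 8325*I*√457)/37 ≈ 1472.6 + 0.044138*I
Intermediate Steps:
B(E) = 3 + 3/(2*E) (B(E) = 3/(2*E) + 3 = 3 + 3/(2*E))
O(a) = 225*√a/74 (O(a) = (3 + (3/2)/37)*√a = (3 + (3/2)*(1/37))*√a = (3 + 3/74)*√a = 225*√a/74)
√(2168668 + O(-1828)) = √(2168668 + 225*√(-1828)/74) = √(2168668 + 225*(2*I*√457)/74) = √(2168668 + 225*I*√457/37)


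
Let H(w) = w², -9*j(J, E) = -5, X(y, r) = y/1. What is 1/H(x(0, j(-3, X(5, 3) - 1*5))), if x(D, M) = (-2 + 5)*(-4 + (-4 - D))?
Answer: 1/576 ≈ 0.0017361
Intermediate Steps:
X(y, r) = y (X(y, r) = y*1 = y)
j(J, E) = 5/9 (j(J, E) = -⅑*(-5) = 5/9)
x(D, M) = -24 - 3*D (x(D, M) = 3*(-8 - D) = -24 - 3*D)
1/H(x(0, j(-3, X(5, 3) - 1*5))) = 1/((-24 - 3*0)²) = 1/((-24 + 0)²) = 1/((-24)²) = 1/576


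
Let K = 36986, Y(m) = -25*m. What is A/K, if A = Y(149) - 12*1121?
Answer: -17177/36986 ≈ -0.46442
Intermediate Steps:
A = -17177 (A = -25*149 - 12*1121 = -3725 - 1*13452 = -3725 - 13452 = -17177)
A/K = -17177/36986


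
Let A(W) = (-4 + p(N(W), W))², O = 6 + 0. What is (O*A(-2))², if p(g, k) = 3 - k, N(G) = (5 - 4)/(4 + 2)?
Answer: 36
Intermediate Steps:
N(G) = ⅙ (N(G) = 1/6 = 1*(⅙) = ⅙)
O = 6
A(W) = (-1 - W)² (A(W) = (-4 + (3 - W))² = (-1 - W)²)
(O*A(-2))² = (6*(1 - 2)²)² = (6*(-1)²)² = (6*1)² = 6² = 36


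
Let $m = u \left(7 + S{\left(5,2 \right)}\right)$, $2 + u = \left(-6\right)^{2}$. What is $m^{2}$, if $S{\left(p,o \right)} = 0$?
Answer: $56644$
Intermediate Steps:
$u = 34$ ($u = -2 + \left(-6\right)^{2} = -2 + 36 = 34$)
$m = 238$ ($m = 34 \left(7 + 0\right) = 34 \cdot 7 = 238$)
$m^{2} = 238^{2} = 56644$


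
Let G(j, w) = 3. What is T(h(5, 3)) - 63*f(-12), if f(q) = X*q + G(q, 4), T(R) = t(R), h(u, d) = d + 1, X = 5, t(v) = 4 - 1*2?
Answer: 3593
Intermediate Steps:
t(v) = 2 (t(v) = 4 - 2 = 2)
h(u, d) = 1 + d
T(R) = 2
f(q) = 3 + 5*q (f(q) = 5*q + 3 = 3 + 5*q)
T(h(5, 3)) - 63*f(-12) = 2 - 63*(3 + 5*(-12)) = 2 - 63*(3 - 60) = 2 - 63*(-57) = 2 + 3591 = 3593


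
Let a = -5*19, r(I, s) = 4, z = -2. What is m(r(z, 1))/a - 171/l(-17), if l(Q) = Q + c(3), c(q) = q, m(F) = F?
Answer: 16189/1330 ≈ 12.172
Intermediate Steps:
a = -95
l(Q) = 3 + Q (l(Q) = Q + 3 = 3 + Q)
m(r(z, 1))/a - 171/l(-17) = 4/(-95) - 171/(3 - 17) = 4*(-1/95) - 171/(-14) = -4/95 - 171*(-1/14) = -4/95 + 171/14 = 16189/1330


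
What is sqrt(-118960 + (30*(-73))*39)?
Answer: I*sqrt(204370) ≈ 452.07*I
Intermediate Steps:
sqrt(-118960 + (30*(-73))*39) = sqrt(-118960 - 2190*39) = sqrt(-118960 - 85410) = sqrt(-204370) = I*sqrt(204370)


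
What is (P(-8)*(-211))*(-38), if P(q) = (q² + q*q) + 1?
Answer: 1034322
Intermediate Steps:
P(q) = 1 + 2*q² (P(q) = (q² + q²) + 1 = 2*q² + 1 = 1 + 2*q²)
(P(-8)*(-211))*(-38) = ((1 + 2*(-8)²)*(-211))*(-38) = ((1 + 2*64)*(-211))*(-38) = ((1 + 128)*(-211))*(-38) = (129*(-211))*(-38) = -27219*(-38) = 1034322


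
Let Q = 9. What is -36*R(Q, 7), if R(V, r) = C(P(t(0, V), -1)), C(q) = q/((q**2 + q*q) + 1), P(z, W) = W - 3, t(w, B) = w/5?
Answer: 48/11 ≈ 4.3636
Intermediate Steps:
t(w, B) = w/5 (t(w, B) = w*(1/5) = w/5)
P(z, W) = -3 + W
C(q) = q/(1 + 2*q**2) (C(q) = q/((q**2 + q**2) + 1) = q/(2*q**2 + 1) = q/(1 + 2*q**2))
R(V, r) = -4/33 (R(V, r) = (-3 - 1)/(1 + 2*(-3 - 1)**2) = -4/(1 + 2*(-4)**2) = -4/(1 + 2*16) = -4/(1 + 32) = -4/33)
-36*R(Q, 7) = -36*(-4/33) = 48/11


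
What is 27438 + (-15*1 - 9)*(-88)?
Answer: 29550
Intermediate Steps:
27438 + (-15*1 - 9)*(-88) = 27438 + (-15 - 9)*(-88) = 27438 - 24*(-88) = 27438 + 2112 = 29550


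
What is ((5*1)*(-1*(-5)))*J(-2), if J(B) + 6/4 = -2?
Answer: -175/2 ≈ -87.500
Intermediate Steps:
J(B) = -7/2 (J(B) = -3/2 - 2 = -7/2)
((5*1)*(-1*(-5)))*J(-2) = ((5*1)*(-1*(-5)))*(-7/2) = (5*5)*(-7/2) = 25*(-7/2) = -175/2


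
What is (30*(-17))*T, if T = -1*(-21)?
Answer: -10710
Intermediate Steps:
T = 21
(30*(-17))*T = (30*(-17))*21 = -510*21 = -10710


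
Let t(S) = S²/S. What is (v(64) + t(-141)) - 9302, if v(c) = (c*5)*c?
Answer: 11037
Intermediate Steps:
t(S) = S
v(c) = 5*c² (v(c) = (5*c)*c = 5*c²)
(v(64) + t(-141)) - 9302 = (5*64² - 141) - 9302 = (5*4096 - 141) - 9302 = (20480 - 141) - 9302 = 20339 - 9302 = 11037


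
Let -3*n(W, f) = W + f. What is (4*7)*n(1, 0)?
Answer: -28/3 ≈ -9.3333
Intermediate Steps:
n(W, f) = -W/3 - f/3 (n(W, f) = -(W + f)/3 = -W/3 - f/3)
(4*7)*n(1, 0) = (4*7)*(-⅓*1 - ⅓*0) = 28*(-⅓ + 0) = 28*(-⅓) = -28/3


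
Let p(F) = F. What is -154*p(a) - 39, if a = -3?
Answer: 423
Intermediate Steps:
-154*p(a) - 39 = -154*(-3) - 39 = 462 - 39 = 423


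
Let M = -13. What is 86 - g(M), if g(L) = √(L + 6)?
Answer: 86 - I*√7 ≈ 86.0 - 2.6458*I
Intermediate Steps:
g(L) = √(6 + L)
86 - g(M) = 86 - √(6 - 13) = 86 - √(-7) = 86 - I*√7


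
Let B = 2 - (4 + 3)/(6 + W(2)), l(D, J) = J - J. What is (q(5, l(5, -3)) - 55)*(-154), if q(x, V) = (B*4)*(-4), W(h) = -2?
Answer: 9086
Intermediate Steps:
l(D, J) = 0
B = 1/4 (B = 2 - (4 + 3)/(6 - 2) = 2 - 7/4 = 1/4 ≈ 0.25000)
q(x, V) = -4 (q(x, V) = ((1/4)*4)*(-4) = 1*(-4) = -4)
(q(5, l(5, -3)) - 55)*(-154) = (-4 - 55)*(-154) = -59*(-154) = 9086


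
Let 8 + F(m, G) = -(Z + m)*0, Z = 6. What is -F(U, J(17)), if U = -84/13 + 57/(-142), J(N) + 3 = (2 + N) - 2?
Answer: 8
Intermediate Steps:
J(N) = -3 + N (J(N) = -3 + ((2 + N) - 2) = -3 + N)
U = -12669/1846 (U = -84*1/13 + 57*(-1/142) = -84/13 - 57/142 = -12669/1846 ≈ -6.8629)
F(m, G) = -8 (F(m, G) = -8 - (6 + m)*0 = -8 - 1*0 = -8 + 0 = -8)
-F(U, J(17)) = -1*(-8) = 8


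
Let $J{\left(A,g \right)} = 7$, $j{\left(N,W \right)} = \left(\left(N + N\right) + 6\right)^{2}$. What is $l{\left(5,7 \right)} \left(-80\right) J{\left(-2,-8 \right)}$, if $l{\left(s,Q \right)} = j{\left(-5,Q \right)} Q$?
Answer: $-62720$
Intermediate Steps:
$j{\left(N,W \right)} = \left(6 + 2 N\right)^{2}$ ($j{\left(N,W \right)} = \left(2 N + 6\right)^{2} = \left(6 + 2 N\right)^{2}$)
$l{\left(s,Q \right)} = 16 Q$ ($l{\left(s,Q \right)} = 4 \left(3 - 5\right)^{2} Q = 4 \left(-2\right)^{2} Q = 4 \cdot 4 Q = 16 Q$)
$l{\left(5,7 \right)} \left(-80\right) J{\left(-2,-8 \right)} = 16 \cdot 7 \left(-80\right) 7 = 112 \left(-80\right) 7 = \left(-8960\right) 7 = -62720$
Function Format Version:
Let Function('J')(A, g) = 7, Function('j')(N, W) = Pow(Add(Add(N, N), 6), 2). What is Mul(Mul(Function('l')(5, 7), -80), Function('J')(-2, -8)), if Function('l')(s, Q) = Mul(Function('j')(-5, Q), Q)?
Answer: -62720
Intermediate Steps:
Function('j')(N, W) = Pow(Add(6, Mul(2, N)), 2) (Function('j')(N, W) = Pow(Add(Mul(2, N), 6), 2) = Pow(Add(6, Mul(2, N)), 2))
Function('l')(s, Q) = Mul(16, Q) (Function('l')(s, Q) = Mul(Mul(4, Pow(Add(3, -5), 2)), Q) = Mul(Mul(4, Pow(-2, 2)), Q) = Mul(Mul(4, 4), Q) = Mul(16, Q))
Mul(Mul(Function('l')(5, 7), -80), Function('J')(-2, -8)) = Mul(Mul(Mul(16, 7), -80), 7) = Mul(Mul(112, -80), 7) = Mul(-8960, 7) = -62720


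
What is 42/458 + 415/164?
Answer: 98479/37556 ≈ 2.6222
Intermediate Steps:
42/458 + 415/164 = 42*(1/458) + 415*(1/164) = 21/229 + 415/164 = 98479/37556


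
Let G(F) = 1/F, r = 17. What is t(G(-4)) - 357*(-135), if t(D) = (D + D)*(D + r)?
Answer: 385493/8 ≈ 48187.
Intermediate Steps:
t(D) = 2*D*(17 + D) (t(D) = (D + D)*(D + 17) = (2*D)*(17 + D) = 2*D*(17 + D))
t(G(-4)) - 357*(-135) = 2*(17 + 1/(-4))/(-4) - 357*(-135) = 2*(-1/4)*(17 - 1/4) + 48195 = 2*(-1/4)*(67/4) + 48195 = -67/8 + 48195 = 385493/8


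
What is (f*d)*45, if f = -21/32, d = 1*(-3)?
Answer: 2835/32 ≈ 88.594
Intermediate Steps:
d = -3
f = -21/32 (f = -21*1/32 = -21/32 ≈ -0.65625)
(f*d)*45 = -21/32*(-3)*45 = (63/32)*45 = 2835/32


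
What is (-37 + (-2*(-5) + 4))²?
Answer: 529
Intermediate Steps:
(-37 + (-2*(-5) + 4))² = (-37 + (10 + 4))² = (-37 + 14)² = (-23)² = 529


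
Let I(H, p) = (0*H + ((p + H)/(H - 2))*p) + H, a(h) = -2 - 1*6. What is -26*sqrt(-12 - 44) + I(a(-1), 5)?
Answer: -13/2 - 52*I*sqrt(14) ≈ -6.5 - 194.57*I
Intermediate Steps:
a(h) = -8 (a(h) = -2 - 6 = -8)
I(H, p) = H + p*(H + p)/(-2 + H) (I(H, p) = (0 + ((H + p)/(-2 + H))*p) + H = (0 + p*(H + p)/(-2 + H)) + H = p*(H + p)/(-2 + H) + H = H + p*(H + p)/(-2 + H))
-26*sqrt(-12 - 44) + I(a(-1), 5) = -26*sqrt(-12 - 44) + ((-8)**2 + 5**2 - 2*(-8) - 8*5)/(-2 - 8) = -52*I*sqrt(14) + (64 + 25 + 16 - 40)/(-10) = -52*I*sqrt(14) - 1/10*65 = -52*I*sqrt(14) - 13/2 = -13/2 - 52*I*sqrt(14)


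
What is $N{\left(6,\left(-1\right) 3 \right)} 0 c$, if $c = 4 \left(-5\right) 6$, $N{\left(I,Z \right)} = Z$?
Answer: $0$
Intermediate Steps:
$c = -120$ ($c = \left(-20\right) 6 = -120$)
$N{\left(6,\left(-1\right) 3 \right)} 0 c = \left(-1\right) 3 \cdot 0 \left(-120\right) = \left(-3\right) 0 \left(-120\right) = 0 \left(-120\right) = 0$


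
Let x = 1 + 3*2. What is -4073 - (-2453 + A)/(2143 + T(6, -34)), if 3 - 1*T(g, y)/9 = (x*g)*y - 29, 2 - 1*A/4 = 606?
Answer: -62242790/15283 ≈ -4072.7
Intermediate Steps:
A = -2416 (A = 8 - 4*606 = 8 - 2424 = -2416)
x = 7 (x = 1 + 6 = 7)
T(g, y) = 288 - 63*g*y (T(g, y) = 27 - 9*((7*g)*y - 29) = 27 - 9*(7*g*y - 29) = 27 - 9*(-29 + 7*g*y) = 27 + (261 - 63*g*y) = 288 - 63*g*y)
-4073 - (-2453 + A)/(2143 + T(6, -34)) = -4073 - (-2453 - 2416)/(2143 + (288 - 63*6*(-34))) = -4073 - (-4869)/(2143 + (288 + 12852)) = -4073 - (-4869)/(2143 + 13140) = -4073 - (-4869)/15283 = -4073 - 1*(-4869/15283) = -4073 + 4869/15283 = -62242790/15283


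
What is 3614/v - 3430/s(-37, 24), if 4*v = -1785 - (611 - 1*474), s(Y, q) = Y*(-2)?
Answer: -1915551/35557 ≈ -53.873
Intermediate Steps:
s(Y, q) = -2*Y
v = -961/2 (v = (-1785 - (611 - 1*474))/4 = (-1785 - (611 - 474))/4 = (-1785 - 1*137)/4 = (-1785 - 137)/4 = (¼)*(-1922) = -961/2 ≈ -480.50)
3614/v - 3430/s(-37, 24) = 3614/(-961/2) - 3430/((-2*(-37))) = 3614*(-2/961) - 3430/74 = -7228/961 - 3430*1/74 = -7228/961 - 1715/37 = -1915551/35557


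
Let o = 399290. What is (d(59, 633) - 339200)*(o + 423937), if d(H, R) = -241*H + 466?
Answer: -290560439331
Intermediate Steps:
d(H, R) = 466 - 241*H
(d(59, 633) - 339200)*(o + 423937) = ((466 - 241*59) - 339200)*(399290 + 423937) = ((466 - 14219) - 339200)*823227 = (-13753 - 339200)*823227 = -352953*823227 = -290560439331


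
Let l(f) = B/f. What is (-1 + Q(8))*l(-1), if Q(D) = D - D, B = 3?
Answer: 3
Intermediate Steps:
l(f) = 3/f
Q(D) = 0
(-1 + Q(8))*l(-1) = (-1 + 0)*(3/(-1)) = -3*(-1) = -1*(-3) = 3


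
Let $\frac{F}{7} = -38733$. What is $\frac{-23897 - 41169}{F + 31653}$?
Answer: $\frac{32533}{119739} \approx 0.2717$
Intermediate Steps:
$F = -271131$ ($F = 7 \left(-38733\right) = -271131$)
$\frac{-23897 - 41169}{F + 31653} = \frac{-23897 - 41169}{-271131 + 31653} = - \frac{65066}{-239478} = \left(-65066\right) \left(- \frac{1}{239478}\right) = \frac{32533}{119739}$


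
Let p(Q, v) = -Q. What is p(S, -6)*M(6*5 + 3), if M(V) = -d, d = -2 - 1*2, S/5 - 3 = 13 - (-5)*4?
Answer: -720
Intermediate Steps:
S = 180 (S = 15 + 5*(13 - (-5)*4) = 15 + 5*(13 - 1*(-20)) = 15 + 5*(13 + 20) = 15 + 5*33 = 15 + 165 = 180)
d = -4 (d = -2 - 2 = -4)
M(V) = 4 (M(V) = -1*(-4) = 4)
p(S, -6)*M(6*5 + 3) = -1*180*4 = -180*4 = -720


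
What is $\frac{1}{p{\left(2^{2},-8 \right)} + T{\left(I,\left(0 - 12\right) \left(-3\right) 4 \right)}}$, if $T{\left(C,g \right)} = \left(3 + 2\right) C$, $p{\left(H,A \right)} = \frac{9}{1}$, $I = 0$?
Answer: $\frac{1}{9} \approx 0.11111$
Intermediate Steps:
$p{\left(H,A \right)} = 9$ ($p{\left(H,A \right)} = 9 \cdot 1 = 9$)
$T{\left(C,g \right)} = 5 C$
$\frac{1}{p{\left(2^{2},-8 \right)} + T{\left(I,\left(0 - 12\right) \left(-3\right) 4 \right)}} = \frac{1}{9 + 5 \cdot 0} = \frac{1}{9 + 0} = \frac{1}{9}$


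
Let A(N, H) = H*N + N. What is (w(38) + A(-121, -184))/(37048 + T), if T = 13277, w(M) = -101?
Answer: 22042/50325 ≈ 0.43799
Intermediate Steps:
A(N, H) = N + H*N
(w(38) + A(-121, -184))/(37048 + T) = (-101 - 121*(1 - 184))/(37048 + 13277) = (-101 - 121*(-183))/50325 = (-101 + 22143)*(1/50325) = 22042*(1/50325) = 22042/50325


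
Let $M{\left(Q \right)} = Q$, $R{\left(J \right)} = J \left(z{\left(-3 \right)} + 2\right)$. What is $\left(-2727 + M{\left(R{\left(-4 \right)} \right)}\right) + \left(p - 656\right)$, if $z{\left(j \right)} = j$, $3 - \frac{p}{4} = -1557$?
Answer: $2861$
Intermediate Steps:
$p = 6240$ ($p = 12 - -6228 = 12 + 6228 = 6240$)
$R{\left(J \right)} = - J$ ($R{\left(J \right)} = J \left(-3 + 2\right) = J \left(-1\right) = - J$)
$\left(-2727 + M{\left(R{\left(-4 \right)} \right)}\right) + \left(p - 656\right) = \left(-2727 - -4\right) + \left(6240 - 656\right) = \left(-2727 + 4\right) + 5584 = -2723 + 5584 = 2861$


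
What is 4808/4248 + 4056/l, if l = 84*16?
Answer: 123395/29736 ≈ 4.1497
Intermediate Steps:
l = 1344
4808/4248 + 4056/l = 4808/4248 + 4056/1344 = 4808*(1/4248) + 4056*(1/1344) = 601/531 + 169/56 = 123395/29736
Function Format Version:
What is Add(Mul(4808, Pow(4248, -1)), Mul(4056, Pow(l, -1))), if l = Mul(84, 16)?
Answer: Rational(123395, 29736) ≈ 4.1497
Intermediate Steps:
l = 1344
Add(Mul(4808, Pow(4248, -1)), Mul(4056, Pow(l, -1))) = Add(Mul(4808, Pow(4248, -1)), Mul(4056, Pow(1344, -1))) = Add(Mul(4808, Rational(1, 4248)), Mul(4056, Rational(1, 1344))) = Add(Rational(601, 531), Rational(169, 56)) = Rational(123395, 29736)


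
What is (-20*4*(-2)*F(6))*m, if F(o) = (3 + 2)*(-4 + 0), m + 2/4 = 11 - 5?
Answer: -17600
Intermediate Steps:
m = 11/2 (m = -½ + (11 - 5) = -½ + 6 = 11/2 ≈ 5.5000)
F(o) = -20 (F(o) = 5*(-4) = -20)
(-20*4*(-2)*F(6))*m = -20*4*(-2)*(-20)*(11/2) = -(-160)*(-20)*(11/2) = -20*160*(11/2) = -3200*11/2 = -17600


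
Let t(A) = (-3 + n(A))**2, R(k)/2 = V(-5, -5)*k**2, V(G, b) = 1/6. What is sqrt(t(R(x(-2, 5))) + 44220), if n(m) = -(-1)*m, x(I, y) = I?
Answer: sqrt(398005)/3 ≈ 210.29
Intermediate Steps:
V(G, b) = 1/6
n(m) = m
R(k) = k**2/3 (R(k) = 2*(k**2/6) = k**2/3)
t(A) = (-3 + A)**2
sqrt(t(R(x(-2, 5))) + 44220) = sqrt((-3 + (1/3)*(-2)**2)**2 + 44220) = sqrt((-3 + (1/3)*4)**2 + 44220) = sqrt((-3 + 4/3)**2 + 44220) = sqrt((-5/3)**2 + 44220) = sqrt(25/9 + 44220) = sqrt(398005/9) = sqrt(398005)/3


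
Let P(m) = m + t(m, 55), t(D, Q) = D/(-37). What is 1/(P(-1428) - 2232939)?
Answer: -37/82670151 ≈ -4.4756e-7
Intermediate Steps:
t(D, Q) = -D/37 (t(D, Q) = D*(-1/37) = -D/37)
P(m) = 36*m/37 (P(m) = m - m/37 = 36*m/37)
1/(P(-1428) - 2232939) = 1/((36/37)*(-1428) - 2232939) = 1/(-51408/37 - 2232939) = 1/(-82670151/37) = -37/82670151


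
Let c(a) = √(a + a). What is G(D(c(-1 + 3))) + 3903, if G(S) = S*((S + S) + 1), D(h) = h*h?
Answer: 3939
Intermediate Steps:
c(a) = √2*√a (c(a) = √(2*a) = √2*√a)
D(h) = h²
G(S) = S*(1 + 2*S) (G(S) = S*(2*S + 1) = S*(1 + 2*S))
G(D(c(-1 + 3))) + 3903 = (√2*√(-1 + 3))²*(1 + 2*(√2*√(-1 + 3))²) + 3903 = (√2*√2)²*(1 + 2*(√2*√2)²) + 3903 = 2²*(1 + 2*2²) + 3903 = 4*(1 + 2*4) + 3903 = 4*(1 + 8) + 3903 = 4*9 + 3903 = 36 + 3903 = 3939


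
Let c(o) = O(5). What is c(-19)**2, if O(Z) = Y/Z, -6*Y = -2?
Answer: 1/225 ≈ 0.0044444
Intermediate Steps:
Y = 1/3 (Y = -1/6*(-2) = 1/3 ≈ 0.33333)
O(Z) = 1/(3*Z)
c(o) = 1/15 (c(o) = (1/3)/5 = (1/3)*(1/5) = 1/15)
c(-19)**2 = (1/15)**2 = 1/225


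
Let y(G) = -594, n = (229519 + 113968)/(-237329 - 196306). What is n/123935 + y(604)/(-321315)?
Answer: 2120847292483/1151219243343225 ≈ 0.0018423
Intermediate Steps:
n = -343487/433635 (n = 343487/(-433635) = 343487*(-1/433635) = -343487/433635 ≈ -0.79211)
n/123935 + y(604)/(-321315) = -343487/433635/123935 - 594/(-321315) = -343487/433635*1/123935 - 594*(-1/321315) = -343487/53742553725 + 198/107105 = 2120847292483/1151219243343225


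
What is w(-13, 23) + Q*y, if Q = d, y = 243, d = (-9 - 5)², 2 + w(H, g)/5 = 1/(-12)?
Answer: 571411/12 ≈ 47618.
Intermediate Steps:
w(H, g) = -125/12 (w(H, g) = -10 + 5*(1/(-12)) = -10 + 5*(1*(-1/12)) = -10 + 5*(-1/12) = -10 - 5/12 = -125/12)
d = 196 (d = (-14)² = 196)
Q = 196
w(-13, 23) + Q*y = -125/12 + 196*243 = -125/12 + 47628 = 571411/12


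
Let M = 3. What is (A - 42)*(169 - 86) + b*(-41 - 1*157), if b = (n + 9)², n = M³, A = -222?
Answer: -278520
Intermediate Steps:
n = 27 (n = 3³ = 27)
b = 1296 (b = (27 + 9)² = 36² = 1296)
(A - 42)*(169 - 86) + b*(-41 - 1*157) = (-222 - 42)*(169 - 86) + 1296*(-41 - 1*157) = -264*83 + 1296*(-41 - 157) = -21912 + 1296*(-198) = -21912 - 256608 = -278520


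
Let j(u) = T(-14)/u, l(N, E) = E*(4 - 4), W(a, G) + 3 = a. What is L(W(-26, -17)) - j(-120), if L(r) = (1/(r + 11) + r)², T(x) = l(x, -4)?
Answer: 273529/324 ≈ 844.23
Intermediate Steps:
W(a, G) = -3 + a
l(N, E) = 0 (l(N, E) = E*0 = 0)
T(x) = 0
j(u) = 0 (j(u) = 0/u = 0)
L(r) = (r + 1/(11 + r))² (L(r) = (1/(11 + r) + r)² = (r + 1/(11 + r))²)
L(W(-26, -17)) - j(-120) = (1 + (-3 - 26)² + 11*(-3 - 26))²/(11 + (-3 - 26))² - 1*0 = (1 + (-29)² + 11*(-29))²/(11 - 29)² + 0 = (1 + 841 - 319)²/(-18)² + 0 = (1/324)*523² + 0 = (1/324)*273529 + 0 = 273529/324 + 0 = 273529/324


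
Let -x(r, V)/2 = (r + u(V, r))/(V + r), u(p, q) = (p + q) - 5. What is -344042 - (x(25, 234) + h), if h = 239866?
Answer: -151231614/259 ≈ -5.8391e+5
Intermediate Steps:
u(p, q) = -5 + p + q
x(r, V) = -2*(-5 + V + 2*r)/(V + r) (x(r, V) = -2*(r + (-5 + V + r))/(V + r) = -2*(-5 + V + 2*r)/(V + r))
-344042 - (x(25, 234) + h) = -344042 - (2*(5 - 1*234 - 2*25)/(234 + 25) + 239866) = -344042 - (2*(5 - 234 - 50)/259 + 239866) = -344042 - (2*(1/259)*(-279) + 239866) = -344042 - (-558/259 + 239866) = -344042 - 1*62124736/259 = -344042 - 62124736/259 = -151231614/259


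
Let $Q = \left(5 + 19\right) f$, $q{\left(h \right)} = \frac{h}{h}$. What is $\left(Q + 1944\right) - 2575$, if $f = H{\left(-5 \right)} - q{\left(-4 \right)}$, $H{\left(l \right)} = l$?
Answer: $-775$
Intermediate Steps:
$q{\left(h \right)} = 1$
$f = -6$ ($f = -5 - 1 = -6$)
$Q = -144$ ($Q = \left(5 + 19\right) \left(-6\right) = 24 \left(-6\right) = -144$)
$\left(Q + 1944\right) - 2575 = \left(-144 + 1944\right) - 2575 = 1800 - 2575 = -775$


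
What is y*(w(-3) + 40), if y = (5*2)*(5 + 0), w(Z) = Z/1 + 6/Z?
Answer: 1750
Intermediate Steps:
w(Z) = Z + 6/Z (w(Z) = Z*1 + 6/Z = Z + 6/Z)
y = 50 (y = 10*5 = 50)
y*(w(-3) + 40) = 50*((-3 + 6/(-3)) + 40) = 50*((-3 + 6*(-⅓)) + 40) = 50*((-3 - 2) + 40) = 50*(-5 + 40) = 50*35 = 1750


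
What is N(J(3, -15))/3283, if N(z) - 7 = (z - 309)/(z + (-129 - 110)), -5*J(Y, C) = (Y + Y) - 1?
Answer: 199/78792 ≈ 0.0025256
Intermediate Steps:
J(Y, C) = ⅕ - 2*Y/5 (J(Y, C) = -((Y + Y) - 1)/5 = -(2*Y - 1)/5 = -(-1 + 2*Y)/5 = ⅕ - 2*Y/5)
N(z) = 7 + (-309 + z)/(-239 + z) (N(z) = 7 + (z - 309)/(z + (-129 - 110)) = 7 + (-309 + z)/(z - 239) = 7 + (-309 + z)/(-239 + z))
N(J(3, -15))/3283 = (2*(-991 + 4*(⅕ - ⅖*3))/(-239 + (⅕ - ⅖*3)))/3283 = (2*(-991 + 4*(⅕ - 6/5))/(-239 + (⅕ - 6/5)))*(1/3283) = (2*(-991 + 4*(-1))/(-239 - 1))*(1/3283) = (2*(-991 - 4)/(-240))*(1/3283) = (2*(-1/240)*(-995))*(1/3283) = (199/24)*(1/3283) = 199/78792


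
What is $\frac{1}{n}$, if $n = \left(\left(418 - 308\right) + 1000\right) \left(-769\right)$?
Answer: $- \frac{1}{853590} \approx -1.1715 \cdot 10^{-6}$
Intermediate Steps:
$n = -853590$ ($n = \left(110 + 1000\right) \left(-769\right) = 1110 \left(-769\right) = -853590$)
$\frac{1}{n} = \frac{1}{-853590} = - \frac{1}{853590}$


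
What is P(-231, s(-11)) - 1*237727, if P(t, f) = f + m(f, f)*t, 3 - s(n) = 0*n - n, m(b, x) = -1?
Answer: -237504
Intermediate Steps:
s(n) = 3 + n (s(n) = 3 - (0*n - n) = 3 - (0 - n) = 3 - (-1)*n = 3 + n)
P(t, f) = f - t
P(-231, s(-11)) - 1*237727 = ((3 - 11) - 1*(-231)) - 1*237727 = (-8 + 231) - 237727 = 223 - 237727 = -237504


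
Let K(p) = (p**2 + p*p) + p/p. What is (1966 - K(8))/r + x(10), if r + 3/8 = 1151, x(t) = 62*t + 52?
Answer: 6200456/9205 ≈ 673.60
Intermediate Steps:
K(p) = 1 + 2*p**2 (K(p) = (p**2 + p**2) + 1 = 2*p**2 + 1 = 1 + 2*p**2)
x(t) = 52 + 62*t
r = 9205/8 (r = -3/8 + 1151 = 9205/8 ≈ 1150.6)
(1966 - K(8))/r + x(10) = (1966 - (1 + 2*8**2))/(9205/8) + (52 + 62*10) = (1966 - (1 + 2*64))*(8/9205) + (52 + 620) = (1966 - (1 + 128))*(8/9205) + 672 = (1966 - 1*129)*(8/9205) + 672 = (1966 - 129)*(8/9205) + 672 = 1837*(8/9205) + 672 = 14696/9205 + 672 = 6200456/9205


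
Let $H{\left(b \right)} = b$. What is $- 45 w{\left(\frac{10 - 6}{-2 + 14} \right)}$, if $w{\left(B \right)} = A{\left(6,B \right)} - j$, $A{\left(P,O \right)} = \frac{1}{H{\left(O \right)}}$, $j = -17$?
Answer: $-900$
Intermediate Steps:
$A{\left(P,O \right)} = \frac{1}{O}$
$w{\left(B \right)} = 17 + \frac{1}{B}$ ($w{\left(B \right)} = \frac{1}{B} - -17 = \frac{1}{B} + 17 = 17 + \frac{1}{B}$)
$- 45 w{\left(\frac{10 - 6}{-2 + 14} \right)} = - 45 \left(17 + \frac{1}{\left(10 - 6\right) \frac{1}{-2 + 14}}\right) = - 45 \left(17 + \frac{1}{4 \cdot \frac{1}{12}}\right) = - 45 \left(17 + \frac{1}{\frac{1}{3}}\right) = - 45 \left(17 + 3\right) = \left(-45\right) 20 = -900$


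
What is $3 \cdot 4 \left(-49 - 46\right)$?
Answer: $-1140$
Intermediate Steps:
$3 \cdot 4 \left(-49 - 46\right) = 12 \left(-95\right) = -1140$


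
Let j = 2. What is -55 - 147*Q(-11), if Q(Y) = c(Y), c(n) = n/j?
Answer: 1507/2 ≈ 753.50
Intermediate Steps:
c(n) = n/2
Q(Y) = Y/2
-55 - 147*Q(-11) = -55 - 147*(-11)/2 = -55 - 147*(-11/2) = -55 + 1617/2 = 1507/2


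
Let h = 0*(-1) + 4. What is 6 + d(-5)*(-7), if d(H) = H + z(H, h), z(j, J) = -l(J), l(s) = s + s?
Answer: 97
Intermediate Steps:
l(s) = 2*s
h = 4 (h = 0 + 4 = 4)
z(j, J) = -2*J
d(H) = -8 + H (d(H) = H - 2*4 = H - 8 = -8 + H)
6 + d(-5)*(-7) = 6 + (-8 - 5)*(-7) = 6 - 13*(-7) = 6 + 91 = 97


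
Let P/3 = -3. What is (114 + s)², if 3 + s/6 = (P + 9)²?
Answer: 9216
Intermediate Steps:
P = -9 (P = 3*(-3) = -9)
s = -18 (s = -18 + 6*(-9 + 9)² = -18 + 6*0² = -18 + 6*0 = -18 + 0 = -18)
(114 + s)² = (114 - 18)² = 96² = 9216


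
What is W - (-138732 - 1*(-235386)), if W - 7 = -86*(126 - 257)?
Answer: -85381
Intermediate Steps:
W = 11273 (W = 7 - 86*(126 - 257) = 7 - 86*(-131) = 7 + 11266 = 11273)
W - (-138732 - 1*(-235386)) = 11273 - (-138732 - 1*(-235386)) = 11273 - (-138732 + 235386) = 11273 - 1*96654 = 11273 - 96654 = -85381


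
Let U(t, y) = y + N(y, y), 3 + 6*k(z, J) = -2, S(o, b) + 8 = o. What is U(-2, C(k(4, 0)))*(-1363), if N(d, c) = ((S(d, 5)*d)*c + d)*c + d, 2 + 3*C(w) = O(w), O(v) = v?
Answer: -935482783/104976 ≈ -8911.4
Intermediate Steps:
S(o, b) = -8 + o
k(z, J) = -⅚ (k(z, J) = -½ + (⅙)*(-2) = -½ - ⅓ = -⅚)
C(w) = -⅔ + w/3
N(d, c) = d + c*(d + c*d*(-8 + d)) (N(d, c) = (((-8 + d)*d)*c + d)*c + d = ((d*(-8 + d))*c + d)*c + d = (c*d*(-8 + d) + d)*c + d = (d + c*d*(-8 + d))*c + d = c*(d + c*d*(-8 + d)) + d = d + c*(d + c*d*(-8 + d)))
U(t, y) = y + y*(1 + y + y²*(-8 + y))
U(-2, C(k(4, 0)))*(-1363) = ((-⅔ + (⅓)*(-⅚))*(2 + (-⅔ + (⅓)*(-⅚)) + (-⅔ + (⅓)*(-⅚))²*(-8 + (-⅔ + (⅓)*(-⅚)))))*(-1363) = ((-⅔ - 5/18)*(2 + (-⅔ - 5/18) + (-⅔ - 5/18)²*(-8 + (-⅔ - 5/18))))*(-1363) = -17*(2 - 17/18 + (-17/18)²*(-8 - 17/18))/18*(-1363) = -17*(2 - 17/18 + (289/324)*(-161/18))/18*(-1363) = -17*(2 - 17/18 - 46529/5832)/18*(-1363) = -17/18*(-40373/5832)*(-1363) = (686341/104976)*(-1363) = -935482783/104976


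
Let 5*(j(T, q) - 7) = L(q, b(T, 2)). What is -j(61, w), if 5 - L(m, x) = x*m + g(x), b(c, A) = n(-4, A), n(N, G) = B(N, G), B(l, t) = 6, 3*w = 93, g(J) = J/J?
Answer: 147/5 ≈ 29.400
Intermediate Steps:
g(J) = 1
w = 31 (w = (1/3)*93 = 31)
n(N, G) = 6
b(c, A) = 6
L(m, x) = 4 - m*x (L(m, x) = 5 - (x*m + 1) = 5 - (m*x + 1) = 5 - (1 + m*x) = 5 + (-1 - m*x) = 4 - m*x)
j(T, q) = 39/5 - 6*q/5 (j(T, q) = 7 + (4 - 1*q*6)/5 = 7 + (4 - 6*q)/5 = 7 + (4/5 - 6*q/5) = 39/5 - 6*q/5)
-j(61, w) = -(39/5 - 6/5*31) = -(39/5 - 186/5) = -1*(-147/5) = 147/5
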